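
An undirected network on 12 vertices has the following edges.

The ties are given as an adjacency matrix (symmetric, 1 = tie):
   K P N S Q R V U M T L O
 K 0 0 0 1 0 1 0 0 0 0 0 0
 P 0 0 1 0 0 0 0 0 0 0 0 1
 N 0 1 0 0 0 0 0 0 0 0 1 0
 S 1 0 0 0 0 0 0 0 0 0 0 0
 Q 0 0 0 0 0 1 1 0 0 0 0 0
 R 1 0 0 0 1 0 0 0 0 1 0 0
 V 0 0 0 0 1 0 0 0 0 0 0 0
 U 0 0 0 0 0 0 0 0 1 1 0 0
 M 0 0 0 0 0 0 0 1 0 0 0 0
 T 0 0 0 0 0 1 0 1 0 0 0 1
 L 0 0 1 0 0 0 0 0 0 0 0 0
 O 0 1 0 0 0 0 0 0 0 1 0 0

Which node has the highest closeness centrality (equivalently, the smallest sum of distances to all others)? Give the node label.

Farness (sum of distances to all others) for each node — K:34, L:52, M:42, N:42, O:28, P:34, Q:34, R:26, S:44, T:24, U:32, V:44.
The smallest farness is 24, for T, so T has the highest closeness.

T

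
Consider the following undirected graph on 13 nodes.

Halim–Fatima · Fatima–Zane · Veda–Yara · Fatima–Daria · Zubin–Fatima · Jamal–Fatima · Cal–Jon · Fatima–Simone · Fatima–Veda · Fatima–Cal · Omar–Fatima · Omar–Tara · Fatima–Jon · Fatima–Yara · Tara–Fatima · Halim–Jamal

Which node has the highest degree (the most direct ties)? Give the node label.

Degrees — Cal:2, Daria:1, Fatima:12, Halim:2, Jamal:2, Jon:2, Omar:2, Simone:1, Tara:2, Veda:2, Yara:2, Zane:1, Zubin:1.
The maximum is 12, attained only by Fatima.

Fatima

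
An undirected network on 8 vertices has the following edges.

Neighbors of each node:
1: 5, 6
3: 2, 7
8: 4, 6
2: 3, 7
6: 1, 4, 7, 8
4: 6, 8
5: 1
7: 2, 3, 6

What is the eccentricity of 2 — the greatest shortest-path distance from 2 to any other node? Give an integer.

Distances from 2: 1:3, 3:1, 4:3, 5:4, 6:2, 7:1, 8:3.
The largest is 4 (to 5), so the eccentricity of 2 is 4.

4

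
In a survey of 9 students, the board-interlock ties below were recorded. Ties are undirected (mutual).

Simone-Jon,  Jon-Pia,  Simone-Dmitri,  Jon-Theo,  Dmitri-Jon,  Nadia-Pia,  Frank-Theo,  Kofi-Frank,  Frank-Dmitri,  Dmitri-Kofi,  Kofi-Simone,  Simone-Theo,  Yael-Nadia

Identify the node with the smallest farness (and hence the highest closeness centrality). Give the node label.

Farness (sum of distances to all others) for each node — Dmitri:15, Frank:19, Jon:13, Kofi:19, Nadia:21, Pia:16, Simone:15, Theo:16, Yael:28.
The smallest farness is 13, for Jon, so Jon has the highest closeness.

Jon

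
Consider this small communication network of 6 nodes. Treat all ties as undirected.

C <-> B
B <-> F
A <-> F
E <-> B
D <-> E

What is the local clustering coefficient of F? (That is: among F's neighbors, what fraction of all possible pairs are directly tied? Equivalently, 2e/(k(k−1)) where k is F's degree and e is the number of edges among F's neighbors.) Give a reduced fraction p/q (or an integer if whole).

F's neighbors: A and B (k = 2).
Possible neighbor pairs: C(2,2) = 1. Edges among them: none → e = 0.
Clustering(F) = 0/1.

0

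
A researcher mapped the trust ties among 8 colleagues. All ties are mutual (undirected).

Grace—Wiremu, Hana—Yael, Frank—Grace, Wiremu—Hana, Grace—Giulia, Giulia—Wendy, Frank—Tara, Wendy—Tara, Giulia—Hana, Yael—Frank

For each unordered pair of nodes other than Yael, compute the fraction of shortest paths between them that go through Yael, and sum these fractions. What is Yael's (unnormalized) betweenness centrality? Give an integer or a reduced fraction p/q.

3/2

Pairs whose geodesics pass through Yael — Tara–Hana: 1/2; Hana–Frank: 1.
All other pairs contribute 0.
Summing the contributions gives betweenness(Yael) = 3/2.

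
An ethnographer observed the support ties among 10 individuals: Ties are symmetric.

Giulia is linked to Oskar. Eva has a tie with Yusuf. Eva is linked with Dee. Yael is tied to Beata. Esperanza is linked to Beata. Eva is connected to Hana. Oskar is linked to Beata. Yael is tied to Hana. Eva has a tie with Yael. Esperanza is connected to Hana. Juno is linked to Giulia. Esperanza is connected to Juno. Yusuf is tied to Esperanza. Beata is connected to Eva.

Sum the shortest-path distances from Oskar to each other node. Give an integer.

19

Distances from Oskar: Beata:1, Dee:3, Esperanza:2, Eva:2, Giulia:1, Hana:3, Juno:2, Yael:2, Yusuf:3.
Sum = 1 + 3 + 2 + 2 + 1 + 3 + 2 + 2 + 3 = 19.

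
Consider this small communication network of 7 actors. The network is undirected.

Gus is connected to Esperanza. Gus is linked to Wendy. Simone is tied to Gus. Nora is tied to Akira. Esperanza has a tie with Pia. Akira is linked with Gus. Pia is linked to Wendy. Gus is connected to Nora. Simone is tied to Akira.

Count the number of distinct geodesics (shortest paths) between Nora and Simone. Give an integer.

2

The shortest distance is 2. The length-2 paths are: Nora–Akira–Simone; Nora–Gus–Simone.
That gives 2 distinct shortest paths.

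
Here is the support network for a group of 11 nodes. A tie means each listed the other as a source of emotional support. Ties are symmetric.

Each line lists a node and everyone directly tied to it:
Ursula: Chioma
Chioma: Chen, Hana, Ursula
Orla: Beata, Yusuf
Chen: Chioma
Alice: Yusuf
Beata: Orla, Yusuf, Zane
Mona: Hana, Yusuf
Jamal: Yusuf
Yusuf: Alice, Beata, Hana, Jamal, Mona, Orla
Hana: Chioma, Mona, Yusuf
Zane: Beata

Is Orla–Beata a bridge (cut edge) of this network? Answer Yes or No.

No

Even without that edge, Orla still reaches Beata via Orla – Yusuf – Beata, so the network stays connected. Not a bridge.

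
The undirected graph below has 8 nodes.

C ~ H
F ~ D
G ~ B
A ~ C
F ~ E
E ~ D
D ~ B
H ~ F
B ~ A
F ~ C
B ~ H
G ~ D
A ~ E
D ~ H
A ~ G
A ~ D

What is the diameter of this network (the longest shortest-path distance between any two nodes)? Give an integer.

2

Eccentricity of each node (its greatest distance to any other): A:2, B:2, C:2, D:2, E:2, F:2, G:2, H:2.
The maximum eccentricity is 2, realized for instance by the pair H–A via H – C – A. So the diameter is 2.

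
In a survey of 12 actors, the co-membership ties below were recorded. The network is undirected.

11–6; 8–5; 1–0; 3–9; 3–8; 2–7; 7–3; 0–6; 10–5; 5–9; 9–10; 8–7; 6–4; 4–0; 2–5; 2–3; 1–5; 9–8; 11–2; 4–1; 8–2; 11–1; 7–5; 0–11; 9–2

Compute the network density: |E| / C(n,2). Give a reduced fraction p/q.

There are 25 edges and 12 nodes, so the maximum possible is C(12,2) = 66.
Density = 25/66.

25/66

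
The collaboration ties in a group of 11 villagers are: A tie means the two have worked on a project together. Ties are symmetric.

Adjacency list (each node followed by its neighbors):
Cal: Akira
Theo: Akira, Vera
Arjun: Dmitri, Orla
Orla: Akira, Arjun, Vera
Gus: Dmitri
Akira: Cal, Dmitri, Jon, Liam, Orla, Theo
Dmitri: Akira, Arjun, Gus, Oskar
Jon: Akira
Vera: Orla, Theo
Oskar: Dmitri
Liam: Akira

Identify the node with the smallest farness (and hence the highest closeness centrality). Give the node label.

Farness (sum of distances to all others) for each node — Akira:14, Arjun:22, Cal:23, Dmitri:17, Gus:26, Jon:23, Liam:23, Orla:19, Oskar:26, Theo:21, Vera:26.
The smallest farness is 14, for Akira, so Akira has the highest closeness.

Akira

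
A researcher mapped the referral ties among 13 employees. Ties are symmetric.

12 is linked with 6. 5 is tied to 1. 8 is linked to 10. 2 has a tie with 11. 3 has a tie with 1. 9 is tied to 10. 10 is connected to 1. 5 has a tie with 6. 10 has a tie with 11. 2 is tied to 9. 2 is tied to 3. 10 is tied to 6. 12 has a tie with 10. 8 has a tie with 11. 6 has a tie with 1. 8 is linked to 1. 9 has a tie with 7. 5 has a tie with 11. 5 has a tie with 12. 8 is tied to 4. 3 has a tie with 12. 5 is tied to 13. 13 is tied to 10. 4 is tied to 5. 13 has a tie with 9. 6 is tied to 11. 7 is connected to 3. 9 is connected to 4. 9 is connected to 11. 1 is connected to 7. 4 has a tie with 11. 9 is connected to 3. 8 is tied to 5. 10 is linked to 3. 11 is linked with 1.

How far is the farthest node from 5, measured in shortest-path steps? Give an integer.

2

Distances from 5: 1:1, 2:2, 3:2, 4:1, 6:1, 7:2, 8:1, 9:2, 10:2, 11:1, 12:1, 13:1.
The largest is 2 (to 10, 9, 3, 2, and 7), so the eccentricity of 5 is 2.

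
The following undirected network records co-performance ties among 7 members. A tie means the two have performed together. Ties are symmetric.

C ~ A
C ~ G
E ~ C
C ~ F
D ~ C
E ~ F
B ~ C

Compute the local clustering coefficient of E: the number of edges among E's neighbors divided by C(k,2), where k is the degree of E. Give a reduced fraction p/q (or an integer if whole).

1

E's neighbors: C and F (k = 2).
Possible neighbor pairs: C(2,2) = 1. Edges among them: C–F → e = 1.
Clustering(E) = 1/1.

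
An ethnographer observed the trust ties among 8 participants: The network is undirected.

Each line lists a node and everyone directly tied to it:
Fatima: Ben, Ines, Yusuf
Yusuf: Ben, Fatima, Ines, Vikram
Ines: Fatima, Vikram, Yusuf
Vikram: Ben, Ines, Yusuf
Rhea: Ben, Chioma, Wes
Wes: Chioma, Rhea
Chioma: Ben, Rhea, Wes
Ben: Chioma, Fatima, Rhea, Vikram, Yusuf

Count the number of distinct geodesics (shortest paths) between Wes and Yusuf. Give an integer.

The shortest distance is 3. The length-3 paths are: Wes–Rhea–Ben–Yusuf; Wes–Chioma–Ben–Yusuf.
That gives 2 distinct shortest paths.

2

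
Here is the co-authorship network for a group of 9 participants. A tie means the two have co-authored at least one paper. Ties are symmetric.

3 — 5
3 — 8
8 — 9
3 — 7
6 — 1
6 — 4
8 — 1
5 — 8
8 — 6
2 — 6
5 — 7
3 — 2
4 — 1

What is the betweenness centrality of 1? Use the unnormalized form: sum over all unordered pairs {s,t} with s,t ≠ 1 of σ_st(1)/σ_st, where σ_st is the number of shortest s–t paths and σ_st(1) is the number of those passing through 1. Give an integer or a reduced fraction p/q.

67/30

Pairs whose geodesics pass through 1 — 5–4: 1/2; 9–4: 1/2; 3–4: 1/3; 8–4: 1/2; 4–7: 2/5.
All other pairs contribute 0.
Summing the contributions gives betweenness(1) = 67/30.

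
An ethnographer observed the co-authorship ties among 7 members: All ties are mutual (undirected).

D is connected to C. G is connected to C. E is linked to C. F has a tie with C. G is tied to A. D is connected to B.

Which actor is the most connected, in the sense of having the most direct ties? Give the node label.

Degrees — A:1, B:1, C:4, D:2, E:1, F:1, G:2.
The maximum is 4, attained only by C.

C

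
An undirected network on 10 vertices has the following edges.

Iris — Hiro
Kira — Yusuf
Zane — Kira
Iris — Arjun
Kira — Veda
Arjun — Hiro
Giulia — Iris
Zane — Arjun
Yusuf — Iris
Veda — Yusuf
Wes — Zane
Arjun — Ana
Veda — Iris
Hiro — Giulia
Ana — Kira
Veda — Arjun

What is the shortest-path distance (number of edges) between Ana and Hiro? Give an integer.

2

One shortest route is Ana – Arjun – Hiro, which uses 2 edges, and Ana and Hiro are not directly tied, so nothing shorter exists. So d(Ana,Hiro) = 2.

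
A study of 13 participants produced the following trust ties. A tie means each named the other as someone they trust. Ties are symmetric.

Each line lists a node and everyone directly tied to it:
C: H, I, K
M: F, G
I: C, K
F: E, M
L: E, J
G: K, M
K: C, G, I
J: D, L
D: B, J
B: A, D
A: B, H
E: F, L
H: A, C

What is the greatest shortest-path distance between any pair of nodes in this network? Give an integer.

Eccentricity of each node (its greatest distance to any other): A:6, B:6, C:6, D:6, E:6, F:6, G:6, H:6, I:6, J:6, K:6, L:6, M:6.
The maximum eccentricity is 6, realized for instance by the pair K–J via K – G – M – F – E – L – J. So the diameter is 6.

6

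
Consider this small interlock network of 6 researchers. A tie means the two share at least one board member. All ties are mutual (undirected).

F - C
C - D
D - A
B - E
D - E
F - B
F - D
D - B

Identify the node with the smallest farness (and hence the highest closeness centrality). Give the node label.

D

Farness (sum of distances to all others) for each node — A:9, B:7, C:8, D:5, E:8, F:7.
The smallest farness is 5, for D, so D has the highest closeness.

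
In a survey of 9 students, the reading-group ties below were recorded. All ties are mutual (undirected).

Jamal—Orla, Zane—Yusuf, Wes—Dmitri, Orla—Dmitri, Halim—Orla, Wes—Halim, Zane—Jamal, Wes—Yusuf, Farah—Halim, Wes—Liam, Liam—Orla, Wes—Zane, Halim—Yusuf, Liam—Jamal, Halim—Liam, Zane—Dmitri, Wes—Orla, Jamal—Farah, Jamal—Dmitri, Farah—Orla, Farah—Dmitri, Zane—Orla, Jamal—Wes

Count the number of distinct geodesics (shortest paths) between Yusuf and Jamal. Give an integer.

2

The shortest distance is 2. The length-2 paths are: Yusuf–Zane–Jamal; Yusuf–Wes–Jamal.
That gives 2 distinct shortest paths.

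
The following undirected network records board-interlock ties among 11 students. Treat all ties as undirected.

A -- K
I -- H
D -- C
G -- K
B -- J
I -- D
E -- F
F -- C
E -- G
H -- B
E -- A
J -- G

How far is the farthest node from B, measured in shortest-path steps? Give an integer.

4

Distances from B: A:4, C:4, D:3, E:3, F:4, G:2, H:1, I:2, J:1, K:3.
The largest is 4 (to A, F, and C), so the eccentricity of B is 4.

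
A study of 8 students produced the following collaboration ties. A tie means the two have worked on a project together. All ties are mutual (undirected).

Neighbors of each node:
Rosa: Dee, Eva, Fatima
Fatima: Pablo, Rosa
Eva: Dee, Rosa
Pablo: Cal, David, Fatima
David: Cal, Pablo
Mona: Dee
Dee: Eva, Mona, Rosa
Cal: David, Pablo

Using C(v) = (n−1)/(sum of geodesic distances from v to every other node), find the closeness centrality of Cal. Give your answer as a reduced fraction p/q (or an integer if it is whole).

Distances from Cal: David:1, Dee:4, Eva:4, Fatima:2, Mona:5, Pablo:1, Rosa:3. Sum = 20.
n = 8, so closeness = 7/20.

7/20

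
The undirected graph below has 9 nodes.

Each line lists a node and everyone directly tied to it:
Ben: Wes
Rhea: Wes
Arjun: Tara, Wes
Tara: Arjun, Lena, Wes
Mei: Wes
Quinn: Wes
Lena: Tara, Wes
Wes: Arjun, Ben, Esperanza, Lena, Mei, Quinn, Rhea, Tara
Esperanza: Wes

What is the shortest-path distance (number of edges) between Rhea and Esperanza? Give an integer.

2

One shortest route is Rhea – Wes – Esperanza, which uses 2 edges, and Rhea and Esperanza are not directly tied, so nothing shorter exists. So d(Rhea,Esperanza) = 2.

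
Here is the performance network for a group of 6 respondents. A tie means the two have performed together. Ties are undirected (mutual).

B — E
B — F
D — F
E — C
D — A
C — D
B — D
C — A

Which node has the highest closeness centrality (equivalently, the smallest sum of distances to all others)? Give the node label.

D

Farness (sum of distances to all others) for each node — A:8, B:7, C:7, D:6, E:8, F:8.
The smallest farness is 6, for D, so D has the highest closeness.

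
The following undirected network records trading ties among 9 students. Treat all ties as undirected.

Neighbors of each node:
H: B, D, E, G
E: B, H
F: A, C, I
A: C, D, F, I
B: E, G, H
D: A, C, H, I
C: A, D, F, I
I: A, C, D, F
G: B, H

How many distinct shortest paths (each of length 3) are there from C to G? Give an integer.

The shortest distance is 3, and the only length-3 path is C–D–H–G. So there is exactly 1 shortest path.

1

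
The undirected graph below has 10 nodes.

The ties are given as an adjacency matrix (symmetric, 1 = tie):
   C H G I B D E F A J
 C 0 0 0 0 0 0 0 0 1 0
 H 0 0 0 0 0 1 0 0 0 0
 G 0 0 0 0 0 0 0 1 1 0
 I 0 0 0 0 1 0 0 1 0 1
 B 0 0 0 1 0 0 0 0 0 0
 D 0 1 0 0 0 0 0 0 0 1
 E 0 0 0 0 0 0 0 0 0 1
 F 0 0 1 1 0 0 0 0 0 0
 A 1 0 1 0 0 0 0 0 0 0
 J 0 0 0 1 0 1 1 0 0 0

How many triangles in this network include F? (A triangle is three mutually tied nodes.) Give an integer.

0

F's neighbors are G and I, but none of them are tied to each other, so no triangle contains F.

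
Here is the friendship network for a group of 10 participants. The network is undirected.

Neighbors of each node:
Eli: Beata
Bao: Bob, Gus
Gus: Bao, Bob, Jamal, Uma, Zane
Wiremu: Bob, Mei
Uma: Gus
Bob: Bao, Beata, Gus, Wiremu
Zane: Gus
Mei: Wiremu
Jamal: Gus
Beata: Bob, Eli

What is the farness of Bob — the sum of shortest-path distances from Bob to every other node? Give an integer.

14

Distances from Bob: Bao:1, Beata:1, Eli:2, Gus:1, Jamal:2, Mei:2, Uma:2, Wiremu:1, Zane:2.
Sum = 1 + 1 + 2 + 1 + 2 + 2 + 2 + 1 + 2 = 14.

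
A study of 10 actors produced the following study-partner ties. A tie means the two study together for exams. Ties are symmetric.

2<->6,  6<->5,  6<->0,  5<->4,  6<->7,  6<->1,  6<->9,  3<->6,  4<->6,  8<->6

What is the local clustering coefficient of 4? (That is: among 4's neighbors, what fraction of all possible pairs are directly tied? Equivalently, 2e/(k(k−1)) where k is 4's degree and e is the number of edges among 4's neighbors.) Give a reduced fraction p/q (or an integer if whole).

1

4's neighbors: 5 and 6 (k = 2).
Possible neighbor pairs: C(2,2) = 1. Edges among them: 5–6 → e = 1.
Clustering(4) = 1/1.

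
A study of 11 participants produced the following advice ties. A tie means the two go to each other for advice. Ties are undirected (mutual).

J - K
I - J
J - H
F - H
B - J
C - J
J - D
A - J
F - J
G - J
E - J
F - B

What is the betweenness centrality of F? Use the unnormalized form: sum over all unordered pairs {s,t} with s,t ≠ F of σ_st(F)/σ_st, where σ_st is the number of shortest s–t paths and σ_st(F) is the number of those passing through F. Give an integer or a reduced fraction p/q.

Pairs whose geodesics pass through F — H–B: 1/2.
All other pairs contribute 0.
Summing the contributions gives betweenness(F) = 1/2.

1/2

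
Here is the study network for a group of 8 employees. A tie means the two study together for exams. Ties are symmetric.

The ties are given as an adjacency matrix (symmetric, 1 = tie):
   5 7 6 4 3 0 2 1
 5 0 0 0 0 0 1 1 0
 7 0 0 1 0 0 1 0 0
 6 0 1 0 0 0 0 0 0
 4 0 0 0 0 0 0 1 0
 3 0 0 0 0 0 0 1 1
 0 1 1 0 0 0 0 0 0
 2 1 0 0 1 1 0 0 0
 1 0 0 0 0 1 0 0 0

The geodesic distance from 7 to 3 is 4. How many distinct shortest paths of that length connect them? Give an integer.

The shortest distance is 4, and the only length-4 path is 7–0–5–2–3. So there is exactly 1 shortest path.

1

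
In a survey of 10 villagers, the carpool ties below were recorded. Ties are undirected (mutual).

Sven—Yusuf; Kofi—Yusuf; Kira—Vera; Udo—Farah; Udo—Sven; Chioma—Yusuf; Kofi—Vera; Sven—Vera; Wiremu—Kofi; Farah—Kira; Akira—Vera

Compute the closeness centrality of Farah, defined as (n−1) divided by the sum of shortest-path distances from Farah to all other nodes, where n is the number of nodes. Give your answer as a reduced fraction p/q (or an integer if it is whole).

9/23

Distances from Farah: Akira:3, Chioma:4, Kira:1, Kofi:3, Sven:2, Udo:1, Vera:2, Wiremu:4, Yusuf:3. Sum = 23.
n = 10, so closeness = 9/23.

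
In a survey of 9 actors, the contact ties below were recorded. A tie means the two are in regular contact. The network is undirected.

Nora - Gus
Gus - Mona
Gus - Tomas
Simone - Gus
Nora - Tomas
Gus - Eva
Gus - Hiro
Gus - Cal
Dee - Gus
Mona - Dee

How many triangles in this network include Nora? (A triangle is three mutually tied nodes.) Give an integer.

Nora's neighbors: Gus and Tomas.
Neighbor pairs that are themselves tied: Nora–Gus–Tomas. Each forms one triangle with Nora, for 1 in total.

1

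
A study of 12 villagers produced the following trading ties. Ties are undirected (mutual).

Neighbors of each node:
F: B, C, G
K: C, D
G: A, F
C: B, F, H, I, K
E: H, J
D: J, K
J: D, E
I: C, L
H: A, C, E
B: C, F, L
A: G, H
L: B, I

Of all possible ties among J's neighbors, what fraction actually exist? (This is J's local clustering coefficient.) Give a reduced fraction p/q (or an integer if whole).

0

J's neighbors: D and E (k = 2).
Possible neighbor pairs: C(2,2) = 1. Edges among them: none → e = 0.
Clustering(J) = 0/1.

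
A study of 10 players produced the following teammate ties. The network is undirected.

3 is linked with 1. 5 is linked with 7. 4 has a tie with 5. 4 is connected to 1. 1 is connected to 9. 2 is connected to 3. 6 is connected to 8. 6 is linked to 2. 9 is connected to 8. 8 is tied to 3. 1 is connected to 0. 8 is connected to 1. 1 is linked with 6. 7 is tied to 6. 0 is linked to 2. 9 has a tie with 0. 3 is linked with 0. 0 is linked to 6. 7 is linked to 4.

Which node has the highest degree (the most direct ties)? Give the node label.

1

Degrees — 0:5, 1:6, 2:3, 3:4, 4:3, 5:2, 6:5, 7:3, 8:4, 9:3.
The maximum is 6, attained only by 1.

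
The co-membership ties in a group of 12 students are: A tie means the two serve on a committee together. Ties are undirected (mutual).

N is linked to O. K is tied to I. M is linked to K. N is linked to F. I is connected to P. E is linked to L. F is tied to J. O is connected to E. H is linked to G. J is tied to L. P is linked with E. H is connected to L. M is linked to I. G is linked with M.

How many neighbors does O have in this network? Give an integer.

O is directly tied to E and N. That is 2 neighbors, so the degree of O is 2.

2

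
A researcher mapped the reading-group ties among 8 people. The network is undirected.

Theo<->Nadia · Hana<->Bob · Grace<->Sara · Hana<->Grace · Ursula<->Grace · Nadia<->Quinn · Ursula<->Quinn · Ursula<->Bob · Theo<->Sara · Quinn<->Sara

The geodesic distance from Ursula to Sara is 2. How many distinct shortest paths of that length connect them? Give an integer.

2

The shortest distance is 2. The length-2 paths are: Ursula–Quinn–Sara; Ursula–Grace–Sara.
That gives 2 distinct shortest paths.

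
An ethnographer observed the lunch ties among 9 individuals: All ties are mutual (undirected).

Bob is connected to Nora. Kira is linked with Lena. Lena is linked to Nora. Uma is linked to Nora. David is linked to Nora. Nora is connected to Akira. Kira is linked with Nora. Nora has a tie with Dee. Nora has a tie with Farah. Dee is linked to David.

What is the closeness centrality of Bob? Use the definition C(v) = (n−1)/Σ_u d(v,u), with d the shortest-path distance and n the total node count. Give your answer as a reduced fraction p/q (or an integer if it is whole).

Distances from Bob: Akira:2, David:2, Dee:2, Farah:2, Kira:2, Lena:2, Nora:1, Uma:2. Sum = 15.
n = 9, so closeness = 8/15.

8/15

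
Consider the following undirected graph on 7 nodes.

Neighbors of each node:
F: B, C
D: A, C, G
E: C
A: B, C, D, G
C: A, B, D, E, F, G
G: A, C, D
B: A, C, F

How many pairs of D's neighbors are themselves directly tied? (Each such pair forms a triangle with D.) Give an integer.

D's neighbors: A, C, and G.
Neighbor pairs that are themselves tied: D–A–C; D–A–G; D–C–G. Each forms one triangle with D, for 3 in total.

3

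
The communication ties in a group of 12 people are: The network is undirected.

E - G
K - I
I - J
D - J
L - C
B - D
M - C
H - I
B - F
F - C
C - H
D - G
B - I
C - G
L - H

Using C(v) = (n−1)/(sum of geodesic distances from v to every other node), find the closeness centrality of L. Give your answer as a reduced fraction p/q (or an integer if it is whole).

Distances from L: B:3, C:1, D:3, E:3, F:2, G:2, H:1, I:2, J:3, K:3, M:2. Sum = 25.
n = 12, so closeness = 11/25.

11/25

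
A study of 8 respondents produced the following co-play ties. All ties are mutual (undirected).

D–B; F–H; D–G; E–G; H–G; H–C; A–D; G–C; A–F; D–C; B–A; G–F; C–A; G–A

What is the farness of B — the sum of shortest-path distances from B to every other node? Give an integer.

14

Distances from B: A:1, C:2, D:1, E:3, F:2, G:2, H:3.
Sum = 1 + 2 + 1 + 3 + 2 + 2 + 3 = 14.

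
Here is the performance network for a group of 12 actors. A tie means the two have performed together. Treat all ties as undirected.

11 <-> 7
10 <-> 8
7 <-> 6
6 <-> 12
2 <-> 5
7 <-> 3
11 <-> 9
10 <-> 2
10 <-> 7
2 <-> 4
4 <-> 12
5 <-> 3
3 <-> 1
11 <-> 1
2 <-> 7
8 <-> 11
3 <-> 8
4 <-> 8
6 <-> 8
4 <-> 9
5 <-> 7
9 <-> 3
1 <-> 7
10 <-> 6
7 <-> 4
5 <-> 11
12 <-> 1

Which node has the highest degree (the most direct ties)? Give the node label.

7

Degrees — 1:4, 2:4, 3:5, 4:5, 5:4, 6:4, 7:8, 8:5, 9:3, 10:4, 11:5, 12:3.
The maximum is 8, attained only by 7.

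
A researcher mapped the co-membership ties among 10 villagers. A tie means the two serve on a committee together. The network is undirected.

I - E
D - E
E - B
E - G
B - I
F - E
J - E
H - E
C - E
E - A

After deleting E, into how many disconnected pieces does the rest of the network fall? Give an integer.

8

Without E, the remaining ties split the others into: {C}; {J}; {G}; {D}; {H}; {B, I}; {F}; {A}.
That's 8 separate components.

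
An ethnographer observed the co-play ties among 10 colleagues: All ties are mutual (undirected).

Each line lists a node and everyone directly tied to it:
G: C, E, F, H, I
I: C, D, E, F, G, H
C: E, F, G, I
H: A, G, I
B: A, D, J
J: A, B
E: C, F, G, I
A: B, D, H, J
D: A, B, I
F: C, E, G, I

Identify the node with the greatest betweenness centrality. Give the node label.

Unnormalized betweenness of each node: A:89/12, B:19/12, C:0, D:49/6, E:0, F:0, G:13/4, H:41/6, I:55/4, J:0.
I has the largest value, 55/4, making it the main broker — the node through which the most shortest paths run.

I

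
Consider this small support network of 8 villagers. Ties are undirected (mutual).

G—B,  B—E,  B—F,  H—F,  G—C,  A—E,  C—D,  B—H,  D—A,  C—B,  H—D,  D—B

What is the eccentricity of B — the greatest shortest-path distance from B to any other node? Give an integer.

2

Distances from B: A:2, C:1, D:1, E:1, F:1, G:1, H:1.
The largest is 2 (to A), so the eccentricity of B is 2.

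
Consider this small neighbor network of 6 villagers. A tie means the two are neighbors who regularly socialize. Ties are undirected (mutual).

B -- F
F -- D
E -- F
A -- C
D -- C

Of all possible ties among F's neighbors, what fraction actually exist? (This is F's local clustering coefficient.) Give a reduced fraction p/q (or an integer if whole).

0

F's neighbors: B, D, and E (k = 3).
Possible neighbor pairs: C(3,2) = 3. Edges among them: none → e = 0.
Clustering(F) = 0/3 = 0.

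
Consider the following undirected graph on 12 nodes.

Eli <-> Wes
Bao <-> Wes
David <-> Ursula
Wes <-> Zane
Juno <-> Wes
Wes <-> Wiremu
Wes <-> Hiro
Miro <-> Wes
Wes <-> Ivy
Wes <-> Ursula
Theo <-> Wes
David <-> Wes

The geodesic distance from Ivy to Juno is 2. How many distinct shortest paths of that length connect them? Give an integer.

The shortest distance is 2, and the only length-2 path is Ivy–Wes–Juno. So there is exactly 1 shortest path.

1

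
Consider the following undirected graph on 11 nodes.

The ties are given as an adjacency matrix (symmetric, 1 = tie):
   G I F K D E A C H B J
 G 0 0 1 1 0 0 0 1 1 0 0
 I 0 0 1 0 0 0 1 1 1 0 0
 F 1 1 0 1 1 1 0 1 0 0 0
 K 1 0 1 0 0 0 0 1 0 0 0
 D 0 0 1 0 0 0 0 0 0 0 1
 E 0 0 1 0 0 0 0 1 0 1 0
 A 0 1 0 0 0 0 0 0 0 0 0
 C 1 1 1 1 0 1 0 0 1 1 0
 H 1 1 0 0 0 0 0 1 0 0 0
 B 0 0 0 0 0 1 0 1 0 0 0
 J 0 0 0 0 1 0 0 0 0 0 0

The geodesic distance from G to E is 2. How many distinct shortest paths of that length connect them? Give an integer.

2

The shortest distance is 2. The length-2 paths are: G–F–E; G–C–E.
That gives 2 distinct shortest paths.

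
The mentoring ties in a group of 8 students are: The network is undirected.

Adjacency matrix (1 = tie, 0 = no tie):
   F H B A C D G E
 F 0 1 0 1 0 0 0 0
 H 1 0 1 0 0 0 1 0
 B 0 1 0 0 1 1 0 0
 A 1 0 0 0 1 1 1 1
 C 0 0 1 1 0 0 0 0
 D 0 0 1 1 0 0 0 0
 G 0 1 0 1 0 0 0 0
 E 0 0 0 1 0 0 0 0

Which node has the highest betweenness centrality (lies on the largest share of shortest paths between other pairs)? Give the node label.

Unnormalized betweenness of each node: A:11, B:5/2, C:1, D:1, E:0, F:1, G:1, H:5/2.
A has the largest value, 11, making it the main broker — the node through which the most shortest paths run.

A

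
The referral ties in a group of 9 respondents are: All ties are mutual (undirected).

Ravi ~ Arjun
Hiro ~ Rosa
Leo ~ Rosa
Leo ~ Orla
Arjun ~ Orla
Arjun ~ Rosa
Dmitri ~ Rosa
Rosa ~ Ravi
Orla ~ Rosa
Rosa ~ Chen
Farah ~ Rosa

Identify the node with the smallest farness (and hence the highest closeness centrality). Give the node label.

Farness (sum of distances to all others) for each node — Arjun:13, Chen:15, Dmitri:15, Farah:15, Hiro:15, Leo:14, Orla:13, Ravi:14, Rosa:8.
The smallest farness is 8, for Rosa, so Rosa has the highest closeness.

Rosa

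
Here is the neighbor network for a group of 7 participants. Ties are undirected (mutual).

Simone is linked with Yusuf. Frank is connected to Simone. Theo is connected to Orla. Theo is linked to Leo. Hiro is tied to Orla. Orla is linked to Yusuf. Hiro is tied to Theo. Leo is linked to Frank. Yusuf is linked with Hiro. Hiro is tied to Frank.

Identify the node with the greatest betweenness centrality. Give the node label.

Hiro

Unnormalized betweenness of each node: Frank:3, Hiro:7/2, Leo:3/4, Orla:1, Simone:3/4, Theo:2, Yusuf:2.
Hiro has the largest value, 7/2, making it the main broker — the node through which the most shortest paths run.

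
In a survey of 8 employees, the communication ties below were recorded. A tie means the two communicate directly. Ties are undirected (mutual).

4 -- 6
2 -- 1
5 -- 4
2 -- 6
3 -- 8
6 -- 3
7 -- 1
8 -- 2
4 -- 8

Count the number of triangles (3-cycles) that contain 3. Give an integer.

3's neighbors are 6 and 8, but none of them are tied to each other, so no triangle contains 3.

0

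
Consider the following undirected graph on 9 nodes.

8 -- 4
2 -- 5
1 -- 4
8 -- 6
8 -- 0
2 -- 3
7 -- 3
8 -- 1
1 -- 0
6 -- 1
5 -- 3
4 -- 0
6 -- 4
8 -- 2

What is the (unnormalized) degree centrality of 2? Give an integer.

2 is directly tied to 3, 5, and 8. That is 3 neighbors, so the degree of 2 is 3.

3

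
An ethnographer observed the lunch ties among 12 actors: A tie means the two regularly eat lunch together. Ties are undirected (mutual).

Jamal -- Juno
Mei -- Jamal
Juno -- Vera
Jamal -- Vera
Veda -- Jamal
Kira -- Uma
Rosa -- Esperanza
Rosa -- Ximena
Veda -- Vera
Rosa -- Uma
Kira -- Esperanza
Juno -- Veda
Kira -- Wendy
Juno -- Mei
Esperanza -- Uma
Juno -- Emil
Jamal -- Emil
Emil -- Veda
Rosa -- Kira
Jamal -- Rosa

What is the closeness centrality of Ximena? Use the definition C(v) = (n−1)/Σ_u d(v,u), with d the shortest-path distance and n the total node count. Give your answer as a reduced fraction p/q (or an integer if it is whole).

Distances from Ximena: Emil:3, Esperanza:2, Jamal:2, Juno:3, Kira:2, Mei:3, Rosa:1, Uma:2, Veda:3, Vera:3, Wendy:3. Sum = 27.
n = 12, so closeness = 11/27.

11/27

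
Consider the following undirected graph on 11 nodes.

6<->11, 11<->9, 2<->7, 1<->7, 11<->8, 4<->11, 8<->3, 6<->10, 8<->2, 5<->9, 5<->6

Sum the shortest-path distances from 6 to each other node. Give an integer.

24

Distances from 6: 1:5, 2:3, 3:3, 4:2, 5:1, 7:4, 8:2, 9:2, 10:1, 11:1.
Sum = 5 + 3 + 3 + 2 + 1 + 4 + 2 + 2 + 1 + 1 = 24.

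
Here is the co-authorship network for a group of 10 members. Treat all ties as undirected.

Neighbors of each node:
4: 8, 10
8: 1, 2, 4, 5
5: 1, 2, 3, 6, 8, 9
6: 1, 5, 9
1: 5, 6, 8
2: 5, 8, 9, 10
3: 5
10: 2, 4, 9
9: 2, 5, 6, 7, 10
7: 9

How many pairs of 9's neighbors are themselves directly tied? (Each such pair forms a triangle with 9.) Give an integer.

9's neighbors: 2, 5, 6, 7, and 10.
Neighbor pairs that are themselves tied: 9–2–5; 9–2–10; 9–5–6. Each forms one triangle with 9, for 3 in total.

3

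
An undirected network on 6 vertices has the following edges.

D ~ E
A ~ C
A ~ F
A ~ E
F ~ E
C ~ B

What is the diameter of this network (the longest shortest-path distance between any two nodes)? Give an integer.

Eccentricity of each node (its greatest distance to any other): A:2, B:4, C:3, D:4, E:3, F:3.
The maximum eccentricity is 4, realized for instance by the pair B–D via B – C – A – E – D. So the diameter is 4.

4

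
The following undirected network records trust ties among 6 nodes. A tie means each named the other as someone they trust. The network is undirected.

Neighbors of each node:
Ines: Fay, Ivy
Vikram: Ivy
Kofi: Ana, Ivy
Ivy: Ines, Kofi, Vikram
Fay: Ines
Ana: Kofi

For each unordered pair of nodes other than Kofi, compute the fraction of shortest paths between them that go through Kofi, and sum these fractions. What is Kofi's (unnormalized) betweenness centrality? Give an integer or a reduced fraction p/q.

4

Pairs whose geodesics pass through Kofi — Vikram–Ana: 1; Ana–Ines: 1; Ana–Fay: 1; Ana–Ivy: 1.
All other pairs contribute 0.
Summing the contributions gives betweenness(Kofi) = 4.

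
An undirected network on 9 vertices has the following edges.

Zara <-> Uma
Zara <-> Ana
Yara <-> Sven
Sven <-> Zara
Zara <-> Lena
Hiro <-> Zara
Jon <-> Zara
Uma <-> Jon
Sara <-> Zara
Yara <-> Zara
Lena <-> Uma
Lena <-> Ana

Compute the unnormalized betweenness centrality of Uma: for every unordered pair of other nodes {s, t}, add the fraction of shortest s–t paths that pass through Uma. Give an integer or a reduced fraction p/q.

1/2

Pairs whose geodesics pass through Uma — Jon–Lena: 1/2.
All other pairs contribute 0.
Summing the contributions gives betweenness(Uma) = 1/2.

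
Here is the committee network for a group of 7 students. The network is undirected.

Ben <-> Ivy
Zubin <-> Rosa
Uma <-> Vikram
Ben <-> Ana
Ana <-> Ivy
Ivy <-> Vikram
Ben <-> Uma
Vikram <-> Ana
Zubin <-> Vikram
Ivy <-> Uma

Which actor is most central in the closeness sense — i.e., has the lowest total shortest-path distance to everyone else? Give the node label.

Vikram

Farness (sum of distances to all others) for each node — Ana:10, Ben:12, Ivy:9, Rosa:16, Uma:10, Vikram:8, Zubin:11.
The smallest farness is 8, for Vikram, so Vikram has the highest closeness.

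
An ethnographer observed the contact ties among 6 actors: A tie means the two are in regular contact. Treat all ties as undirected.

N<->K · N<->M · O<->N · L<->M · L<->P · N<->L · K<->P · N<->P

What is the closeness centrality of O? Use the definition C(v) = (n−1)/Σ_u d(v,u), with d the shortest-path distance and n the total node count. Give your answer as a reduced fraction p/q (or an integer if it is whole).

Distances from O: K:2, L:2, M:2, N:1, P:2. Sum = 9.
n = 6, so closeness = 5/9.

5/9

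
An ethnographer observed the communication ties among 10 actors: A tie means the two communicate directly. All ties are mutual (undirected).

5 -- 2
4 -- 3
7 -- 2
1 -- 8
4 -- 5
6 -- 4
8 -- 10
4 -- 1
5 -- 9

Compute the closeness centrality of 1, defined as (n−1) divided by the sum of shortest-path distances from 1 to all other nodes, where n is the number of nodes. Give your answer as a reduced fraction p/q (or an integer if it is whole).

9/20

Distances from 1: 2:3, 3:2, 4:1, 5:2, 6:2, 7:4, 8:1, 9:3, 10:2. Sum = 20.
n = 10, so closeness = 9/20.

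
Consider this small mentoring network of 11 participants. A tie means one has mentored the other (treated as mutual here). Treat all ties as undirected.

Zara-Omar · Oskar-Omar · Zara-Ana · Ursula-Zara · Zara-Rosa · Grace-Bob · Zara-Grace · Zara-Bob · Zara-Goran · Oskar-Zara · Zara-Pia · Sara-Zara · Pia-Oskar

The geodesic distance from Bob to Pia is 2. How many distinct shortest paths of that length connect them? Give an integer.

The shortest distance is 2, and the only length-2 path is Bob–Zara–Pia. So there is exactly 1 shortest path.

1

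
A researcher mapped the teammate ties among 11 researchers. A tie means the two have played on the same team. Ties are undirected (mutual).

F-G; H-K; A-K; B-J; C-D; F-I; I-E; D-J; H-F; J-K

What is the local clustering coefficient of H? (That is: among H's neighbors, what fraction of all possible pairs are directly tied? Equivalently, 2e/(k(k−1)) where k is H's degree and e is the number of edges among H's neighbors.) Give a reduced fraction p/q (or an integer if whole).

H's neighbors: F and K (k = 2).
Possible neighbor pairs: C(2,2) = 1. Edges among them: none → e = 0.
Clustering(H) = 0/1.

0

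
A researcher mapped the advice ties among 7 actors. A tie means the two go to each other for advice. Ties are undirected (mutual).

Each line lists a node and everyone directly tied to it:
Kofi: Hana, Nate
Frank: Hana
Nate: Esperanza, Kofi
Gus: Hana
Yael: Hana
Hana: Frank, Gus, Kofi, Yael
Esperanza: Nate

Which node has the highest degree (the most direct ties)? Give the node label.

Degrees — Esperanza:1, Frank:1, Gus:1, Hana:4, Kofi:2, Nate:2, Yael:1.
The maximum is 4, attained only by Hana.

Hana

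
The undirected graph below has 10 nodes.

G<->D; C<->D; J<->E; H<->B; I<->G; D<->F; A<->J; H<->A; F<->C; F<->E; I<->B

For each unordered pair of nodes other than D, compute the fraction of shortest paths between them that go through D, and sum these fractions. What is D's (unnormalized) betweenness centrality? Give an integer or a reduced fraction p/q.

19/2

Pairs whose geodesics pass through D — B–F: 1; B–C: 1; H–C: 1/2; J–G: 1; E–G: 1; E–I: 1; F–G: 1; F–I: 1; C–G: 1; C–I: 1.
All other pairs contribute 0.
Summing the contributions gives betweenness(D) = 19/2.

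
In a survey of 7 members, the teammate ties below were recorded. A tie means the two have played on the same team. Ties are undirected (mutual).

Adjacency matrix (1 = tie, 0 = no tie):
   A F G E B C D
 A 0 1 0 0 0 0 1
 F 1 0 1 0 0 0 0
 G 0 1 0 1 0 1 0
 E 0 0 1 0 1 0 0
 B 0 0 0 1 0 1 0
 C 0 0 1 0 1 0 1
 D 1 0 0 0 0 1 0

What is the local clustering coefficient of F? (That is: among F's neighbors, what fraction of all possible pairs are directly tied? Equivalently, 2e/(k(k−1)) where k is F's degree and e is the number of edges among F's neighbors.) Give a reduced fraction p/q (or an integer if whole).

F's neighbors: A and G (k = 2).
Possible neighbor pairs: C(2,2) = 1. Edges among them: none → e = 0.
Clustering(F) = 0/1.

0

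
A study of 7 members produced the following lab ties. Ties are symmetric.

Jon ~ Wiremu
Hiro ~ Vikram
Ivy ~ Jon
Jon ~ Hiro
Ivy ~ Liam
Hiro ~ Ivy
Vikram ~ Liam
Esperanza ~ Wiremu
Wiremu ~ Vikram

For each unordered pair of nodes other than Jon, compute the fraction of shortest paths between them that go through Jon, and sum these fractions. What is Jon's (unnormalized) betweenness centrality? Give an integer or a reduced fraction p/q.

Pairs whose geodesics pass through Jon — Wiremu–Ivy: 1; Wiremu–Hiro: 1/2; Ivy–Esperanza: 1; Hiro–Esperanza: 1/2.
All other pairs contribute 0.
Summing the contributions gives betweenness(Jon) = 3.

3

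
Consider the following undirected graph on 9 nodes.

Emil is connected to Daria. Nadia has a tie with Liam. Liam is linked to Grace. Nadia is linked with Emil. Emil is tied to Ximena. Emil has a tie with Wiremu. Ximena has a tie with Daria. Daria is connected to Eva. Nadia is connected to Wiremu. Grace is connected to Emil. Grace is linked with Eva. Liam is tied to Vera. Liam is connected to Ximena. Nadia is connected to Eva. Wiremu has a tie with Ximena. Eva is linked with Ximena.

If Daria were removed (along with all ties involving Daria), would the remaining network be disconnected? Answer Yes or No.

No

Even without Daria, every remaining node can still reach every other (the residual graph is connected), so Daria is not a cut vertex.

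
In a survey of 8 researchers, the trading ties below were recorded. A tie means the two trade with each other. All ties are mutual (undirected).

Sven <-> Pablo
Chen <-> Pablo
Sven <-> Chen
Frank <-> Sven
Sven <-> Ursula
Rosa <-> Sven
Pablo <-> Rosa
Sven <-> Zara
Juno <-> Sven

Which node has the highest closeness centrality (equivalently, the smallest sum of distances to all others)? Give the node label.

Sven

Farness (sum of distances to all others) for each node — Chen:12, Frank:13, Juno:13, Pablo:11, Rosa:12, Sven:7, Ursula:13, Zara:13.
The smallest farness is 7, for Sven, so Sven has the highest closeness.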